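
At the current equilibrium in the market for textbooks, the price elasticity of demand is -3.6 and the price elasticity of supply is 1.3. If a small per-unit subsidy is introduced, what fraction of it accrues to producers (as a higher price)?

Producer share = 36/49

For a small subsidy around the equilibrium, the benefit split depends on the relative slopes, which at a point are proportional to the elasticities.
Buyer share = εs/(εs + |εd|) = 1.3/(1.3 + 3.6) = 13/49; seller share = |εd|/(εs + |εd|) = 36/49.
So producers capture 36/49 of the subsidy.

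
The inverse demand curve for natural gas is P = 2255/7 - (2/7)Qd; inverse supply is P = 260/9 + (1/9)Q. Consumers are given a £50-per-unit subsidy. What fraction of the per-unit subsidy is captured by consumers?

Pre-subsidy: 2255/7 - (2/7)Q = 260/9 + (1/9)Q gives Q* = 739 and P* = 111.
With the rebate, buyers effectively pay Pb = Ps − 50, where Ps is the price sellers receive.
On the curves, Pb = 2255/7 - (2/7)Q and Ps = 260/9 + (1/9)Q; the wedge Ps − Pb = 50 gives 260/9 + (1/9)Q − (2255/7 - (2/7)Q) = 50, so Q' = 865.
Then Pb = 2255/7 − (2/7)·865 = 75 and Ps = 260/9 + (1/9)·865 = 125.
Buyers' price falls by P* − Pb = 111 − 75 = 36; sellers' price rises by Ps − P* = 125 − 111 = 14.
So consumers capture 36/50 = 0.72 of each unit of subsidy.

Consumer share = 0.72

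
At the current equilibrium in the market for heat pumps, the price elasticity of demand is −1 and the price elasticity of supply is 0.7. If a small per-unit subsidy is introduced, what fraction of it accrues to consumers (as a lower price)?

For a small subsidy around the equilibrium, the benefit split depends on the relative slopes, which at a point are proportional to the elasticities.
Buyer share = εs/(εs + |εd|) = 0.7/(0.7 + 1) = 7/17; seller share = |εd|/(εs + |εd|) = 10/17.

Consumer share = 7/17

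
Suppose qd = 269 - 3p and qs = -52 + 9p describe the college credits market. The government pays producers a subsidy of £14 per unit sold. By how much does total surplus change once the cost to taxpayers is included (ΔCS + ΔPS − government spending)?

Net change in total surplus = -£220.5

Pre-subsidy: 269 - 3p = -52 + 9p gives p* = 26.75, q* = 188.75.
With the subsidy, sellers receive ps = pb + 14 for each unit, where pb is the price buyers pay.
Supply in terms of pb becomes qs = -52 + 9(pb + 14) = 74 + 9pb. Setting this equal to demand: 269 - 3pb = 74 + 9pb, so pb = 16.25.
Sellers receive ps = 16.25 + 14 = 30.25; q' = 269 − 3·16.25 = 220.25.
ΔCS = ½(188.75 + 220.25)(26.75 − 16.25) = 2147.25; ΔPS = ½(188.75 + 220.25)(30.25 − 26.75) = 715.75.
Government spending = 14 × 220.25 = 3083.5.
Net change = 2147.25 + 715.75 − 3083.5 = -220.5. The loss equals the DWL triangle ½·14·31.5.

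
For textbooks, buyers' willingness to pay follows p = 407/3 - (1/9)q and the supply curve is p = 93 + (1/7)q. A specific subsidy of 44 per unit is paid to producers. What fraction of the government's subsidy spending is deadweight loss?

Pre-subsidy: 407/3 - (1/9)q = 93 + (1/7)q gives q* = 168 and p* = 117.
With the subsidy, sellers receive ps = pb + 44 for each unit, where pb is the price buyers pay.
On the curves, pb = 407/3 - (1/9)q and ps = 93 + (1/7)q; the wedge ps − pb = 44 gives 93 + (1/7)q − (407/3 - (1/9)q) = 44, so q' = 341.25.
Then pb = 407/3 − (1/9)·341.25 = 97.75 and ps = 93 + (1/7)·341.25 = 141.75.
ΔCS = ½(168 + 341.25)(117 − 97.75) = 4901.53125; ΔPS = ½(168 + 341.25)(141.75 − 117) = 6301.96875.
Government spending = 44 × 341.25 = 15015.
DWL = ½ × 44 × (341.25 − 168) = 3811.5; fraction = 3811.5 / 15015 = 33/130.

DWL / government spending = 33/130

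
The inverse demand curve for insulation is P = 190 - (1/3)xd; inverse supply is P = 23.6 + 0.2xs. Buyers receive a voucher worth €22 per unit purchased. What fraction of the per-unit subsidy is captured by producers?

Pre-subsidy: 190 - (1/3)x = 23.6 + 0.2x gives x* = 312 and P* = 86.
With the rebate, buyers effectively pay Pb = Ps − 22, where Ps is the price sellers receive.
On the curves, Pb = 190 - (1/3)x and Ps = 23.6 + 0.2x; the wedge Ps − Pb = 22 gives 23.6 + 0.2x − (190 - (1/3)x) = 22, so x' = 353.25.
Then Pb = 190 − (1/3)·353.25 = 72.25 and Ps = 23.6 + 0.2·353.25 = 94.25.
Buyers' price falls by P* − Pb = 86 − 72.25 = 13.75; sellers' price rises by Ps − P* = 94.25 − 86 = 8.25.
So producers capture 8.25/22 = 0.375 of each unit of subsidy.

Producer share = 0.375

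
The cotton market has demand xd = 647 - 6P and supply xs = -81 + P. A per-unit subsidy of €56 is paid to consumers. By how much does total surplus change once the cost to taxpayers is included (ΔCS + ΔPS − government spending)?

Pre-subsidy: 647 - 6P = -81 + P gives P* = 104, x* = 23.
With the rebate, buyers effectively pay Pb = Ps − 56, where Ps is the price sellers receive.
Demand in terms of Ps becomes xd = 647 − 6(Ps − 56) = 983 - 6Ps. Setting this equal to supply: 983 - 6Ps = -81 + Ps, so Ps = 152.
Buyers pay Pb = 152 − 56 = 96; x' = -81 + 1·152 = 71.
ΔCS = ½(23 + 71)(104 − 96) = 376; ΔPS = ½(23 + 71)(152 − 104) = 2256.
Government spending = 56 × 71 = 3976.
Net change = 376 + 2256 − 3976 = -1344. The loss equals the DWL triangle ½·56·48.

Net change in total surplus = -€1344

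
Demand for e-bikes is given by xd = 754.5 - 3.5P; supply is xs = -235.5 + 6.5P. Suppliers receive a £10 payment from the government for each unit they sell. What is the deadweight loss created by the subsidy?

Deadweight loss = £113.75

Pre-subsidy: 754.5 - 3.5P = -235.5 + 6.5P gives P* = 99, x* = 408.
With the subsidy, sellers receive Ps = Pb + 10 for each unit, where Pb is the price buyers pay.
Supply in terms of Pb becomes xs = -235.5 + 6.5(Pb + 10) = -170.5 + 6.5Pb. Setting this equal to demand: 754.5 - 3.5Pb = -170.5 + 6.5Pb, so Pb = 92.5.
Sellers receive Ps = 92.5 + 10 = 102.5; x' = 754.5 − 3.5·92.5 = 430.75.
The subsidy expands output by 430.75 − 408 = 22.75 past the efficient level; on those units the gap between marginal cost and willingness to pay runs from 0 up to 10.
DWL = ½ × 10 × 22.75 = 113.75.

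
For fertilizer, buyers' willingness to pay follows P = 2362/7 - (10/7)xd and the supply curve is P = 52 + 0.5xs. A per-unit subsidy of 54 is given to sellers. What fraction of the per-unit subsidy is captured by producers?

Producer share = 7/27

Pre-subsidy: 2362/7 - (10/7)x = 52 + 0.5x gives x* = 148 and P* = 126.
With the subsidy, sellers receive Ps = Pb + 54 for each unit, where Pb is the price buyers pay.
On the curves, Pb = 2362/7 - (10/7)x and Ps = 52 + 0.5x; the wedge Ps − Pb = 54 gives 52 + 0.5x − (2362/7 - (10/7)x) = 54, so x' = 176.
Then Pb = 2362/7 − (10/7)·176 = 86 and Ps = 52 + 0.5·176 = 140.
Buyers' price falls by P* − Pb = 126 − 86 = 40; sellers' price rises by Ps − P* = 140 − 126 = 14.
So producers capture 14/54 = 7/27 of each unit of subsidy.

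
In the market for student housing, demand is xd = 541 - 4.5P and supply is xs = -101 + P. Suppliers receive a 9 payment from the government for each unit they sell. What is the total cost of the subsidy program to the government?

Pre-subsidy: 541 - 4.5P = -101 + P gives P* = 1284/11, x* = 173/11.
With the subsidy, sellers receive Ps = Pb + 9 for each unit, where Pb is the price buyers pay.
Supply in terms of Pb becomes xs = -101 + 1(Pb + 9) = -92 + Pb. Setting this equal to demand: 541 - 4.5Pb = -92 + Pb, so Pb = 1266/11.
Sellers receive Ps = 1266/11 + 9 = 1365/11; x' = 541 − 4.5·(1266/11) = 254/11.
Government outlay = subsidy × quantity = 9 × 254/11 = 2286/11.

Government cost = 2286/11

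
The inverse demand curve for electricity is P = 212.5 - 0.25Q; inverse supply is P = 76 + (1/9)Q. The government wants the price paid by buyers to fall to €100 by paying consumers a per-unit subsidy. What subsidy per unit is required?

Required subsidy s = €26 per unit

At a buyer price of 100, quantity demanded is 850 − 4·100 = 450.
Sellers supply 450 only when they receive Ps = 76 + (1/9)·450 = 126.
s = Ps − Pb = 126 − 100 = 26.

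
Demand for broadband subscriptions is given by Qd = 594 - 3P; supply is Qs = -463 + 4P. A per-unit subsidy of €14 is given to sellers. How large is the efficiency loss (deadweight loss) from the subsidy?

Deadweight loss = €168

Pre-subsidy: 594 - 3P = -463 + 4P gives P* = 151, Q* = 141.
With the subsidy, sellers receive Ps = Pb + 14 for each unit, where Pb is the price buyers pay.
Supply in terms of Pb becomes Qs = -463 + 4(Pb + 14) = -407 + 4Pb. Setting this equal to demand: 594 - 3Pb = -407 + 4Pb, so Pb = 143.
Sellers receive Ps = 143 + 14 = 157; Q' = 594 − 3·143 = 165.
The subsidy expands output by 165 − 141 = 24 past the efficient level; on those units the gap between marginal cost and willingness to pay runs from 0 up to 14.
DWL = ½ × 14 × 24 = 168.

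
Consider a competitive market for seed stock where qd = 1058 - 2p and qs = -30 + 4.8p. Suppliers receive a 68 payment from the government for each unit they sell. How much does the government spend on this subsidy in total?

Pre-subsidy: 1058 - 2p = -30 + 4.8p gives p* = 160, q* = 738.
With the subsidy, sellers receive ps = pb + 68 for each unit, where pb is the price buyers pay.
Supply in terms of pb becomes qs = -30 + 4.8(pb + 68) = 296.4 + 4.8pb. Setting this equal to demand: 1058 - 2pb = 296.4 + 4.8pb, so pb = 112.
Sellers receive ps = 112 + 68 = 180; q' = 1058 − 2·112 = 834.
Government outlay = subsidy × quantity = 68 × 834 = 56712.

Government cost = 56712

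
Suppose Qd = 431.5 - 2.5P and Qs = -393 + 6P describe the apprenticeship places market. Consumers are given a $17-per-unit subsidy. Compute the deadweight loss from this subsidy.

Deadweight loss = $255

Pre-subsidy: 431.5 - 2.5P = -393 + 6P gives P* = 97, Q* = 189.
With the rebate, buyers effectively pay Pb = Ps − 17, where Ps is the price sellers receive.
Demand in terms of Ps becomes Qd = 431.5 − 2.5(Ps − 17) = 474 - 2.5Ps. Setting this equal to supply: 474 - 2.5Ps = -393 + 6Ps, so Ps = 102.
Buyers pay Pb = 102 − 17 = 85; Q' = -393 + 6·102 = 219.
The subsidy expands output by 219 − 189 = 30 past the efficient level; on those units the gap between marginal cost and willingness to pay runs from 0 up to 17.
DWL = ½ × 17 × 30 = 255.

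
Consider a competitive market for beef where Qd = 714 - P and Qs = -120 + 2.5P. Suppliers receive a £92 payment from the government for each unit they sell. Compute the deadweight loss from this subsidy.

Deadweight loss = 21160/7

Pre-subsidy: 714 - P = -120 + 2.5P gives P* = 1668/7, Q* = 3330/7.
With the subsidy, sellers receive Ps = Pb + 92 for each unit, where Pb is the price buyers pay.
Supply in terms of Pb becomes Qs = -120 + 2.5(Pb + 92) = 110 + 2.5Pb. Setting this equal to demand: 714 - Pb = 110 + 2.5Pb, so Pb = 1208/7.
Sellers receive Ps = 1208/7 + 92 = 1852/7; Q' = 714 − 1·(1208/7) = 3790/7.
The subsidy expands output by 3790/7 − 3330/7 = 460/7 past the efficient level; on those units the gap between marginal cost and willingness to pay runs from 0 up to 92.
DWL = ½ × 92 × 460/7 = 21160/7.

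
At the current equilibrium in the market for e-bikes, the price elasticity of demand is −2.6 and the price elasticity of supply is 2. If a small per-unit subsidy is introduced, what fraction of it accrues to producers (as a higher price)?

For a small subsidy around the equilibrium, the benefit split depends on the relative slopes, which at a point are proportional to the elasticities.
Buyer share = εs/(εs + |εd|) = 2/(2 + 2.6) = 10/23; seller share = |εd|/(εs + |εd|) = 13/23.
So producers capture 13/23 of the subsidy.

Producer share = 13/23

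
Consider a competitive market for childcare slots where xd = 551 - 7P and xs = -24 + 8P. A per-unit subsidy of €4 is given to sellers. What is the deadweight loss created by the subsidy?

Deadweight loss = 448/15

Pre-subsidy: 551 - 7P = -24 + 8P gives P* = 115/3, x* = 848/3.
With the subsidy, sellers receive Ps = Pb + 4 for each unit, where Pb is the price buyers pay.
Supply in terms of Pb becomes xs = -24 + 8(Pb + 4) = 8 + 8Pb. Setting this equal to demand: 551 - 7Pb = 8 + 8Pb, so Pb = 36.2.
Sellers receive Ps = 36.2 + 4 = 40.2; x' = 551 − 7·36.2 = 297.6.
The subsidy expands output by 297.6 − 848/3 = 224/15 past the efficient level; on those units the gap between marginal cost and willingness to pay runs from 0 up to 4.
DWL = ½ × 4 × 224/15 = 448/15.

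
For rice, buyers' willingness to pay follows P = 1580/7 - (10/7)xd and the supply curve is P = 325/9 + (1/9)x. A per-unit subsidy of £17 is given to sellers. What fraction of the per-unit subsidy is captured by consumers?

Pre-subsidy: 1580/7 - (10/7)x = 325/9 + (1/9)x gives x* = 11945/97 and P* = 4830/97.
With the subsidy, sellers receive Ps = Pb + 17 for each unit, where Pb is the price buyers pay.
On the curves, Pb = 1580/7 - (10/7)x and Ps = 325/9 + (1/9)x; the wedge Ps − Pb = 17 gives 325/9 + (1/9)x − (1580/7 - (10/7)x) = 17, so x' = 13016/97.
Then Pb = 1580/7 − (10/7)·(13016/97) = 3300/97 and Ps = 325/9 + (1/9)·(13016/97) = 4949/97.
Buyers' price falls by P* − Pb = 4830/97 − 3300/97 = 1530/97; sellers' price rises by Ps − P* = 4949/97 − 4830/97 = 119/97.
So consumers capture (1530/97)/17 = 90/97 of each unit of subsidy.

Consumer share = 90/97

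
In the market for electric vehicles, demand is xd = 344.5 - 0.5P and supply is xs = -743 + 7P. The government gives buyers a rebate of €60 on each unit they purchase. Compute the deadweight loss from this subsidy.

Deadweight loss = €840

Pre-subsidy: 344.5 - 0.5P = -743 + 7P gives P* = 145, x* = 272.
With the rebate, buyers effectively pay Pb = Ps − 60, where Ps is the price sellers receive.
Demand in terms of Ps becomes xd = 344.5 − 0.5(Ps − 60) = 374.5 - 0.5Ps. Setting this equal to supply: 374.5 - 0.5Ps = -743 + 7Ps, so Ps = 149.
Buyers pay Pb = 149 − 60 = 89; x' = -743 + 7·149 = 300.
The subsidy expands output by 300 − 272 = 28 past the efficient level; on those units the gap between marginal cost and willingness to pay runs from 0 up to 60.
DWL = ½ × 60 × 28 = 840.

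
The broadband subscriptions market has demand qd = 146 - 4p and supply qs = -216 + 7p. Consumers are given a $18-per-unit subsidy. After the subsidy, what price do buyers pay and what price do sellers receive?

Buyers pay 236/11; sellers receive 434/11

Pre-subsidy: 146 - 4p = -216 + 7p gives p* = 362/11, q* = 158/11.
With the rebate, buyers effectively pay pb = ps − 18, where ps is the price sellers receive.
Demand in terms of ps becomes qd = 146 − 4(ps − 18) = 218 - 4ps. Setting this equal to supply: 218 - 4ps = -216 + 7ps, so ps = 434/11.
Buyers pay pb = 434/11 − 18 = 236/11; q' = -216 + 7·(434/11) = 662/11.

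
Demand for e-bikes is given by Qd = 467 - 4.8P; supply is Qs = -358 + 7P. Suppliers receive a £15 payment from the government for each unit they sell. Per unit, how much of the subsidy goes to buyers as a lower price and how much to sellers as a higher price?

Buyers gain 525/59 per unit; sellers gain 360/59 per unit

Pre-subsidy: 467 - 4.8P = -358 + 7P gives P* = 4125/59, Q* = 7753/59.
With the subsidy, sellers receive Ps = Pb + 15 for each unit, where Pb is the price buyers pay.
Supply in terms of Pb becomes Qs = -358 + 7(Pb + 15) = -253 + 7Pb. Setting this equal to demand: 467 - 4.8Pb = -253 + 7Pb, so Pb = 3600/59.
Sellers receive Ps = 3600/59 + 15 = 4485/59; Q' = 467 − 4.8·(3600/59) = 10273/59.
Buyers' price falls by P* − Pb = 4125/59 − 3600/59 = 525/59; sellers' price rises by Ps − P* = 4485/59 − 4125/59 = 360/59.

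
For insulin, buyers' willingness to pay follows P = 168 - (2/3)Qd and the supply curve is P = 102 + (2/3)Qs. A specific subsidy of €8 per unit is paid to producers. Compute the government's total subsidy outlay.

Government cost = €444

Pre-subsidy: 168 - (2/3)Q = 102 + (2/3)Q gives Q* = 49.5 and P* = 135.
With the subsidy, sellers receive Ps = Pb + 8 for each unit, where Pb is the price buyers pay.
On the curves, Pb = 168 - (2/3)Q and Ps = 102 + (2/3)Q; the wedge Ps − Pb = 8 gives 102 + (2/3)Q − (168 - (2/3)Q) = 8, so Q' = 55.5.
Then Pb = 168 − (2/3)·55.5 = 131 and Ps = 102 + (2/3)·55.5 = 139.
Government outlay = subsidy × quantity = 8 × 55.5 = 444.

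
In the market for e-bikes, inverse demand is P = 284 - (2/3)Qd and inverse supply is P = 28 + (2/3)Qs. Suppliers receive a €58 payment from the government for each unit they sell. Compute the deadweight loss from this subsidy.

Pre-subsidy: 284 - (2/3)Q = 28 + (2/3)Q gives Q* = 192 and P* = 156.
With the subsidy, sellers receive Ps = Pb + 58 for each unit, where Pb is the price buyers pay.
On the curves, Pb = 284 - (2/3)Q and Ps = 28 + (2/3)Q; the wedge Ps − Pb = 58 gives 28 + (2/3)Q − (284 - (2/3)Q) = 58, so Q' = 235.5.
Then Pb = 284 − (2/3)·235.5 = 127 and Ps = 28 + (2/3)·235.5 = 185.
The subsidy expands output by 235.5 − 192 = 43.5 past the efficient level; on those units the gap between marginal cost and willingness to pay runs from 0 up to 58.
DWL = ½ × 58 × 43.5 = 1261.5.

Deadweight loss = €1261.5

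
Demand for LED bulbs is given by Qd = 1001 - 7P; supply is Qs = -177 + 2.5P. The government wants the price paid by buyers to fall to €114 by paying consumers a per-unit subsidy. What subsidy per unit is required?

At a buyer price of 114, quantity demanded is 1001 − 7·114 = 203.
Sellers supply 203 only when they receive Ps with -177 + 2.5·Ps = 203, i.e. Ps = 152.
s = Ps − Pb = 152 − 114 = 38.

Required subsidy s = €38 per unit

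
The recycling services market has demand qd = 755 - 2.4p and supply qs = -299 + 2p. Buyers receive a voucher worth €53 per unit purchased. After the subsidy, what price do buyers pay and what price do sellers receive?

Pre-subsidy: 755 - 2.4p = -299 + 2p gives p* = 2635/11, q* = 1981/11.
With the rebate, buyers effectively pay pb = ps − 53, where ps is the price sellers receive.
Demand in terms of ps becomes qd = 755 − 2.4(ps − 53) = 882.2 - 2.4ps. Setting this equal to supply: 882.2 - 2.4ps = -299 + 2ps, so ps = 2953/11.
Buyers pay pb = 2953/11 − 53 = 2370/11; q' = -299 + 2·(2953/11) = 2617/11.

Buyers pay 2370/11; sellers receive 2953/11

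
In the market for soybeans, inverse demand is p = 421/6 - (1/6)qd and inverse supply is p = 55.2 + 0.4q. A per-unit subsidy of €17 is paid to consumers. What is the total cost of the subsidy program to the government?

Pre-subsidy: 421/6 - (1/6)q = 55.2 + 0.4q gives q* = 449/17 and p* = 1118/17.
With the rebate, buyers effectively pay pb = ps − 17, where ps is the price sellers receive.
On the curves, pb = 421/6 - (1/6)q and ps = 55.2 + 0.4q; the wedge ps − pb = 17 gives 55.2 + 0.4q − (421/6 - (1/6)q) = 17, so q' = 959/17.
Then pb = 421/6 − (1/6)·(959/17) = 1033/17 and ps = 55.2 + 0.4·(959/17) = 1322/17.
Government outlay = subsidy × quantity = 17 × 959/17 = 959.

Government cost = €959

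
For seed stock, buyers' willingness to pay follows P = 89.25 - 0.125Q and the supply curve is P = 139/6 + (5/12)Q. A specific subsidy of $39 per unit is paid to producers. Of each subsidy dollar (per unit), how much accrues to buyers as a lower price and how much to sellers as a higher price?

Buyers gain $9 per unit; sellers gain $30 per unit

Pre-subsidy: 89.25 - 0.125Q = 139/6 + (5/12)Q gives Q* = 122 and P* = 74.
With the subsidy, sellers receive Ps = Pb + 39 for each unit, where Pb is the price buyers pay.
On the curves, Pb = 89.25 - 0.125Q and Ps = 139/6 + (5/12)Q; the wedge Ps − Pb = 39 gives 139/6 + (5/12)Q − (89.25 - 0.125Q) = 39, so Q' = 194.
Then Pb = 89.25 − 0.125·194 = 65 and Ps = 139/6 + (5/12)·194 = 104.
Buyers' price falls by P* − Pb = 74 − 65 = 9; sellers' price rises by Ps − P* = 104 − 74 = 30.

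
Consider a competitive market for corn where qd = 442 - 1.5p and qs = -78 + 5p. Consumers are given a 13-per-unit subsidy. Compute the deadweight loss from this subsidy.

Deadweight loss = 97.5

Pre-subsidy: 442 - 1.5p = -78 + 5p gives p* = 80, q* = 322.
With the rebate, buyers effectively pay pb = ps − 13, where ps is the price sellers receive.
Demand in terms of ps becomes qd = 442 − 1.5(ps − 13) = 461.5 - 1.5ps. Setting this equal to supply: 461.5 - 1.5ps = -78 + 5ps, so ps = 83.
Buyers pay pb = 83 − 13 = 70; q' = -78 + 5·83 = 337.
The subsidy expands output by 337 − 322 = 15 past the efficient level; on those units the gap between marginal cost and willingness to pay runs from 0 up to 13.
DWL = ½ × 13 × 15 = 97.5.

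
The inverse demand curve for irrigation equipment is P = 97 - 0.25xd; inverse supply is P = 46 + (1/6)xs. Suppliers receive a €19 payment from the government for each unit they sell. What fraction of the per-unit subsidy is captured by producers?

Producer share = 0.4

Pre-subsidy: 97 - 0.25x = 46 + (1/6)x gives x* = 122.4 and P* = 66.4.
With the subsidy, sellers receive Ps = Pb + 19 for each unit, where Pb is the price buyers pay.
On the curves, Pb = 97 - 0.25x and Ps = 46 + (1/6)x; the wedge Ps − Pb = 19 gives 46 + (1/6)x − (97 - 0.25x) = 19, so x' = 168.
Then Pb = 97 − 0.25·168 = 55 and Ps = 46 + (1/6)·168 = 74.
Buyers' price falls by P* − Pb = 66.4 − 55 = 11.4; sellers' price rises by Ps − P* = 74 − 66.4 = 7.6.
So producers capture 7.6/19 = 0.4 of each unit of subsidy.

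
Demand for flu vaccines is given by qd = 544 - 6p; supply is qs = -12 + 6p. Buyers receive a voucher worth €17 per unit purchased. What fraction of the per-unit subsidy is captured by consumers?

Consumer share = 0.5

Pre-subsidy: 544 - 6p = -12 + 6p gives p* = 139/3, q* = 266.
With the rebate, buyers effectively pay pb = ps − 17, where ps is the price sellers receive.
Demand in terms of ps becomes qd = 544 − 6(ps − 17) = 646 - 6ps. Setting this equal to supply: 646 - 6ps = -12 + 6ps, so ps = 329/6.
Buyers pay pb = 329/6 − 17 = 227/6; q' = -12 + 6·(329/6) = 317.
Buyers' price falls by p* − pb = 139/3 − 227/6 = 8.5; sellers' price rises by ps − p* = 329/6 − 139/3 = 8.5.
So consumers capture 8.5/17 = 0.5 of each unit of subsidy.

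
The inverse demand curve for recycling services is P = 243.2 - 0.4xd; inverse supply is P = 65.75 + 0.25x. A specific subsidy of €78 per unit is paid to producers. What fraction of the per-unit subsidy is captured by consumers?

Pre-subsidy: 243.2 - 0.4x = 65.75 + 0.25x gives x* = 273 and P* = 134.
With the subsidy, sellers receive Ps = Pb + 78 for each unit, where Pb is the price buyers pay.
On the curves, Pb = 243.2 - 0.4x and Ps = 65.75 + 0.25x; the wedge Ps − Pb = 78 gives 65.75 + 0.25x − (243.2 - 0.4x) = 78, so x' = 393.
Then Pb = 243.2 − 0.4·393 = 86 and Ps = 65.75 + 0.25·393 = 164.
Buyers' price falls by P* − Pb = 134 − 86 = 48; sellers' price rises by Ps − P* = 164 − 134 = 30.
So consumers capture 48/78 = 8/13 of each unit of subsidy.

Consumer share = 8/13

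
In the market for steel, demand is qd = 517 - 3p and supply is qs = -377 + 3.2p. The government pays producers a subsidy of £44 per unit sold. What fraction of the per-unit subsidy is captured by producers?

Pre-subsidy: 517 - 3p = -377 + 3.2p gives p* = 4470/31, q* = 2617/31.
With the subsidy, sellers receive ps = pb + 44 for each unit, where pb is the price buyers pay.
Supply in terms of pb becomes qs = -377 + 3.2(pb + 44) = -236.2 + 3.2pb. Setting this equal to demand: 517 - 3pb = -236.2 + 3.2pb, so pb = 3766/31.
Sellers receive ps = 3766/31 + 44 = 5130/31; q' = 517 − 3·(3766/31) = 4729/31.
Buyers' price falls by p* − pb = 4470/31 − 3766/31 = 704/31; sellers' price rises by ps − p* = 5130/31 − 4470/31 = 660/31.
So producers capture (660/31)/44 = 15/31 of each unit of subsidy.

Producer share = 15/31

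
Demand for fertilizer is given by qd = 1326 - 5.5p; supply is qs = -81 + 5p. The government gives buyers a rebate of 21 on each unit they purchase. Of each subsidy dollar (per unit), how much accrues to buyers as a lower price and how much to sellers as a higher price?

Pre-subsidy: 1326 - 5.5p = -81 + 5p gives p* = 134, q* = 589.
With the rebate, buyers effectively pay pb = ps − 21, where ps is the price sellers receive.
Demand in terms of ps becomes qd = 1326 − 5.5(ps − 21) = 1441.5 - 5.5ps. Setting this equal to supply: 1441.5 - 5.5ps = -81 + 5ps, so ps = 145.
Buyers pay pb = 145 − 21 = 124; q' = -81 + 5·145 = 644.
Buyers' price falls by p* − pb = 134 − 124 = 10; sellers' price rises by ps − p* = 145 − 134 = 11.

Buyers gain 10 per unit; sellers gain 11 per unit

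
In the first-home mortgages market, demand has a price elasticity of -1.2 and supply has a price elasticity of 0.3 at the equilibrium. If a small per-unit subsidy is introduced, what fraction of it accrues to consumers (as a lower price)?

Consumer share = 0.2

For a small subsidy around the equilibrium, the benefit split depends on the relative slopes, which at a point are proportional to the elasticities.
Buyer share = εs/(εs + |εd|) = 0.3/(0.3 + 1.2) = 0.2; seller share = |εd|/(εs + |εd|) = 0.8.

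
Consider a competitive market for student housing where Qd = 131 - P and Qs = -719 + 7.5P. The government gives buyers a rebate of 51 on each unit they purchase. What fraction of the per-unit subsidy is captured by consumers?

Consumer share = 15/17

Pre-subsidy: 131 - P = -719 + 7.5P gives P* = 100, Q* = 31.
With the rebate, buyers effectively pay Pb = Ps − 51, where Ps is the price sellers receive.
Demand in terms of Ps becomes Qd = 131 − 1(Ps − 51) = 182 - Ps. Setting this equal to supply: 182 - Ps = -719 + 7.5Ps, so Ps = 106.
Buyers pay Pb = 106 − 51 = 55; Q' = -719 + 7.5·106 = 76.
Buyers' price falls by P* − Pb = 100 − 55 = 45; sellers' price rises by Ps − P* = 106 − 100 = 6.
So consumers capture 45/51 = 15/17 of each unit of subsidy.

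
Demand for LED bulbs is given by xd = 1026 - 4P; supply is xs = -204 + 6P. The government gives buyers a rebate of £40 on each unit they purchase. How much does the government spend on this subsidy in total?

Government cost = £25200

Pre-subsidy: 1026 - 4P = -204 + 6P gives P* = 123, x* = 534.
With the rebate, buyers effectively pay Pb = Ps − 40, where Ps is the price sellers receive.
Demand in terms of Ps becomes xd = 1026 − 4(Ps − 40) = 1186 - 4Ps. Setting this equal to supply: 1186 - 4Ps = -204 + 6Ps, so Ps = 139.
Buyers pay Pb = 139 − 40 = 99; x' = -204 + 6·139 = 630.
Government outlay = subsidy × quantity = 40 × 630 = 25200.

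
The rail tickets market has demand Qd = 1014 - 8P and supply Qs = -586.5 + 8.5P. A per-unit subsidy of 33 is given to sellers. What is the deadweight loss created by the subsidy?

Pre-subsidy: 1014 - 8P = -586.5 + 8.5P gives P* = 97, Q* = 238.
With the subsidy, sellers receive Ps = Pb + 33 for each unit, where Pb is the price buyers pay.
Supply in terms of Pb becomes Qs = -586.5 + 8.5(Pb + 33) = -306 + 8.5Pb. Setting this equal to demand: 1014 - 8Pb = -306 + 8.5Pb, so Pb = 80.
Sellers receive Ps = 80 + 33 = 113; Q' = 1014 − 8·80 = 374.
The subsidy expands output by 374 − 238 = 136 past the efficient level; on those units the gap between marginal cost and willingness to pay runs from 0 up to 33.
DWL = ½ × 33 × 136 = 2244.

Deadweight loss = 2244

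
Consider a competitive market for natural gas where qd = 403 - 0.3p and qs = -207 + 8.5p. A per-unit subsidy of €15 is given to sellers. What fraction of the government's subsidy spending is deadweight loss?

Pre-subsidy: 403 - 0.3p = -207 + 8.5p gives p* = 1525/22, q* = 16817/44.
With the subsidy, sellers receive ps = pb + 15 for each unit, where pb is the price buyers pay.
Supply in terms of pb becomes qs = -207 + 8.5(pb + 15) = -79.5 + 8.5pb. Setting this equal to demand: 403 - 0.3pb = -79.5 + 8.5pb, so pb = 4825/88.
Sellers receive ps = 4825/88 + 15 = 6145/88; q' = 403 − 0.3·(4825/88) = 68033/176.
ΔCS = ½(16817/44 + 68033/176)(1525/22 − 4825/88) = 172508775/30976; ΔPS = ½(16817/44 + 68033/176)(6145/88 − 1525/22) = 6088545/30976.
Government spending = 15 × 68033/176 = 1020495/176.
DWL = ½ × 15 × (68033/176 − 16817/44) = 11475/352; fraction = (11475/352) / (1020495/176) = 765/136066.

DWL / government spending = 765/136066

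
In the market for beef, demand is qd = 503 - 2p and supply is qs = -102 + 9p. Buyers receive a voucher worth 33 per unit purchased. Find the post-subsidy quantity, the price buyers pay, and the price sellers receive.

Pre-subsidy: 503 - 2p = -102 + 9p gives p* = 55, q* = 393.
With the rebate, buyers effectively pay pb = ps − 33, where ps is the price sellers receive.
Demand in terms of ps becomes qd = 503 − 2(ps − 33) = 569 - 2ps. Setting this equal to supply: 569 - 2ps = -102 + 9ps, so ps = 61.
Buyers pay pb = 61 − 33 = 28; q' = -102 + 9·61 = 447.

q' = 447; buyers pay 28; sellers receive 61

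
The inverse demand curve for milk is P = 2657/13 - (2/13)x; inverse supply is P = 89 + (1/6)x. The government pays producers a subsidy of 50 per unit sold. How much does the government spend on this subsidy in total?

Pre-subsidy: 2657/13 - (2/13)x = 89 + (1/6)x gives x* = 360 and P* = 149.
With the subsidy, sellers receive Ps = Pb + 50 for each unit, where Pb is the price buyers pay.
On the curves, Pb = 2657/13 - (2/13)x and Ps = 89 + (1/6)x; the wedge Ps − Pb = 50 gives 89 + (1/6)x − (2657/13 - (2/13)x) = 50, so x' = 516.
Then Pb = 2657/13 − (2/13)·516 = 125 and Ps = 89 + (1/6)·516 = 175.
Government outlay = subsidy × quantity = 50 × 516 = 25800.

Government cost = 25800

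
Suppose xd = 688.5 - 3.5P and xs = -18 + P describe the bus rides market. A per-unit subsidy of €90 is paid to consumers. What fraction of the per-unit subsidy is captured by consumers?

Pre-subsidy: 688.5 - 3.5P = -18 + P gives P* = 157, x* = 139.
With the rebate, buyers effectively pay Pb = Ps − 90, where Ps is the price sellers receive.
Demand in terms of Ps becomes xd = 688.5 − 3.5(Ps − 90) = 1003.5 - 3.5Ps. Setting this equal to supply: 1003.5 - 3.5Ps = -18 + Ps, so Ps = 227.
Buyers pay Pb = 227 − 90 = 137; x' = -18 + 1·227 = 209.
Buyers' price falls by P* − Pb = 157 − 137 = 20; sellers' price rises by Ps − P* = 227 − 157 = 70.
So consumers capture 20/90 = 2/9 of each unit of subsidy.

Consumer share = 2/9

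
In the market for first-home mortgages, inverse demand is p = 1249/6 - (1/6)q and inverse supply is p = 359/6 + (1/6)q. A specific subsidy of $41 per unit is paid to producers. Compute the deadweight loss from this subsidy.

Pre-subsidy: 1249/6 - (1/6)q = 359/6 + (1/6)q gives q* = 445 and p* = 134.
With the subsidy, sellers receive ps = pb + 41 for each unit, where pb is the price buyers pay.
On the curves, pb = 1249/6 - (1/6)q and ps = 359/6 + (1/6)q; the wedge ps − pb = 41 gives 359/6 + (1/6)q − (1249/6 - (1/6)q) = 41, so q' = 568.
Then pb = 1249/6 − (1/6)·568 = 113.5 and ps = 359/6 + (1/6)·568 = 154.5.
The subsidy expands output by 568 − 445 = 123 past the efficient level; on those units the gap between marginal cost and willingness to pay runs from 0 up to 41.
DWL = ½ × 41 × 123 = 2521.5.

Deadweight loss = $2521.5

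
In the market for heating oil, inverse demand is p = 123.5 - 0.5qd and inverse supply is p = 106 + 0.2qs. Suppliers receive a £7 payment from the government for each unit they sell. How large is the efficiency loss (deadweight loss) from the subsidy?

Deadweight loss = £35

Pre-subsidy: 123.5 - 0.5q = 106 + 0.2q gives q* = 25 and p* = 111.
With the subsidy, sellers receive ps = pb + 7 for each unit, where pb is the price buyers pay.
On the curves, pb = 123.5 - 0.5q and ps = 106 + 0.2q; the wedge ps − pb = 7 gives 106 + 0.2q − (123.5 - 0.5q) = 7, so q' = 35.
Then pb = 123.5 − 0.5·35 = 106 and ps = 106 + 0.2·35 = 113.
The subsidy expands output by 35 − 25 = 10 past the efficient level; on those units the gap between marginal cost and willingness to pay runs from 0 up to 7.
DWL = ½ × 7 × 10 = 35.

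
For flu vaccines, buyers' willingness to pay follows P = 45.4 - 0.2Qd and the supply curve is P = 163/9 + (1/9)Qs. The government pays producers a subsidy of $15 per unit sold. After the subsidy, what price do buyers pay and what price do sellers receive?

Buyers pay 255/14; sellers receive 465/14

Pre-subsidy: 45.4 - 0.2Q = 163/9 + (1/9)Q gives Q* = 614/7 and P* = 195/7.
With the subsidy, sellers receive Ps = Pb + 15 for each unit, where Pb is the price buyers pay.
On the curves, Pb = 45.4 - 0.2Q and Ps = 163/9 + (1/9)Q; the wedge Ps − Pb = 15 gives 163/9 + (1/9)Q − (45.4 - 0.2Q) = 15, so Q' = 1903/14.
Then Pb = 45.4 − 0.2·(1903/14) = 255/14 and Ps = 163/9 + (1/9)·(1903/14) = 465/14.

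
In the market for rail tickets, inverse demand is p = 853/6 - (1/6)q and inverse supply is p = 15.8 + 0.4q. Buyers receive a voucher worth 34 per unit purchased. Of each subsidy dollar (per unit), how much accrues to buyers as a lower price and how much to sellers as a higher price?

Pre-subsidy: 853/6 - (1/6)q = 15.8 + 0.4q gives q* = 223 and p* = 105.
With the rebate, buyers effectively pay pb = ps − 34, where ps is the price sellers receive.
On the curves, pb = 853/6 - (1/6)q and ps = 15.8 + 0.4q; the wedge ps − pb = 34 gives 15.8 + 0.4q − (853/6 - (1/6)q) = 34, so q' = 283.
Then pb = 853/6 − (1/6)·283 = 95 and ps = 15.8 + 0.4·283 = 129.
Buyers' price falls by p* − pb = 105 − 95 = 10; sellers' price rises by ps − p* = 129 − 105 = 24.

Buyers gain 10 per unit; sellers gain 24 per unit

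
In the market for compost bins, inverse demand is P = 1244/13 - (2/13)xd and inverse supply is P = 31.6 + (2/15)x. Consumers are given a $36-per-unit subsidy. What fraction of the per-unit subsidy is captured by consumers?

Pre-subsidy: 1244/13 - (2/13)x = 31.6 + (2/15)x gives x* = 6249/28 and P* = 859/14.
With the rebate, buyers effectively pay Pb = Ps − 36, where Ps is the price sellers receive.
On the curves, Pb = 1244/13 - (2/13)x and Ps = 31.6 + (2/15)x; the wedge Ps − Pb = 36 gives 31.6 + (2/15)x − (1244/13 - (2/13)x) = 36, so x' = 9759/28.
Then Pb = 1244/13 − (2/13)·(9759/28) = 589/14 and Ps = 31.6 + (2/15)·(9759/28) = 1093/14.
Buyers' price falls by P* − Pb = 859/14 − 589/14 = 135/7; sellers' price rises by Ps − P* = 1093/14 − 859/14 = 117/7.
So consumers capture (135/7)/36 = 15/28 of each unit of subsidy.

Consumer share = 15/28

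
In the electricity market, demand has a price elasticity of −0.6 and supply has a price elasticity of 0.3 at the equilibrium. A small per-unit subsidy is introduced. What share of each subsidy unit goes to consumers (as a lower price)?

For a small subsidy around the equilibrium, the benefit split depends on the relative slopes, which at a point are proportional to the elasticities.
Buyer share = εs/(εs + |εd|) = 0.3/(0.3 + 0.6) = 1/3; seller share = |εd|/(εs + |εd|) = 2/3.

Consumer share = 1/3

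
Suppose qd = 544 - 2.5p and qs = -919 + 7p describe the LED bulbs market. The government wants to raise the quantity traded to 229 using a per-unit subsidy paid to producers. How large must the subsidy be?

Required subsidy s = 38 per unit

At q = 229, invert demand for the buyer price: pb = (544 − 229)/2.5 = 126; invert supply for the seller price: ps = (229 − (-919))/7 = 164.
The subsidy must fill the gap: s = ps − pb = 164 − 126 = 38.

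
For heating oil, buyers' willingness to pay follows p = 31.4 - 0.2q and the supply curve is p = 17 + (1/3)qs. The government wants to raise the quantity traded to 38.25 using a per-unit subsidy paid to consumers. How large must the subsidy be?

Required subsidy s = 6 per unit

At q = 38.25, from the demand curve buyers pay pb = 31.4 − 0.2·38.25 = 23.75; from the supply curve sellers need ps = 17 + (1/3)·38.25 = 29.75.
The subsidy must fill the gap: s = ps − pb = 29.75 − 23.75 = 6.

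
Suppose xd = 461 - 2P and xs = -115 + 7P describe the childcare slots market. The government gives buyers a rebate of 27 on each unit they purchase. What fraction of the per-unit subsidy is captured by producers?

Producer share = 2/9

Pre-subsidy: 461 - 2P = -115 + 7P gives P* = 64, x* = 333.
With the rebate, buyers effectively pay Pb = Ps − 27, where Ps is the price sellers receive.
Demand in terms of Ps becomes xd = 461 − 2(Ps − 27) = 515 - 2Ps. Setting this equal to supply: 515 - 2Ps = -115 + 7Ps, so Ps = 70.
Buyers pay Pb = 70 − 27 = 43; x' = -115 + 7·70 = 375.
Buyers' price falls by P* − Pb = 64 − 43 = 21; sellers' price rises by Ps − P* = 70 − 64 = 6.
So producers capture 6/27 = 2/9 of each unit of subsidy.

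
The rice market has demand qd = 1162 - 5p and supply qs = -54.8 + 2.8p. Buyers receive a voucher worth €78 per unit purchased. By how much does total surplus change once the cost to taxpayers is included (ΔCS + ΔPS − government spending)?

Net change in total surplus = -€5460

Pre-subsidy: 1162 - 5p = -54.8 + 2.8p gives p* = 156, q* = 382.
With the rebate, buyers effectively pay pb = ps − 78, where ps is the price sellers receive.
Demand in terms of ps becomes qd = 1162 − 5(ps − 78) = 1552 - 5ps. Setting this equal to supply: 1552 - 5ps = -54.8 + 2.8ps, so ps = 206.
Buyers pay pb = 206 − 78 = 128; q' = -54.8 + 2.8·206 = 522.
ΔCS = ½(382 + 522)(156 − 128) = 12656; ΔPS = ½(382 + 522)(206 − 156) = 22600.
Government spending = 78 × 522 = 40716.
Net change = 12656 + 22600 − 40716 = -5460. The loss equals the DWL triangle ½·78·140.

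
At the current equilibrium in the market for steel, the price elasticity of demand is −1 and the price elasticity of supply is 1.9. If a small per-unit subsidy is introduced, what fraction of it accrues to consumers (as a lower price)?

For a small subsidy around the equilibrium, the benefit split depends on the relative slopes, which at a point are proportional to the elasticities.
Buyer share = εs/(εs + |εd|) = 1.9/(1.9 + 1) = 19/29; seller share = |εd|/(εs + |εd|) = 10/29.

Consumer share = 19/29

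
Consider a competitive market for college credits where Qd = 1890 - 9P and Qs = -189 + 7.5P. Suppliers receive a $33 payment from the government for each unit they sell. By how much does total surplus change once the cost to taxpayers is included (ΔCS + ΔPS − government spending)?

Net change in total surplus = -$2227.5

Pre-subsidy: 1890 - 9P = -189 + 7.5P gives P* = 126, Q* = 756.
With the subsidy, sellers receive Ps = Pb + 33 for each unit, where Pb is the price buyers pay.
Supply in terms of Pb becomes Qs = -189 + 7.5(Pb + 33) = 58.5 + 7.5Pb. Setting this equal to demand: 1890 - 9Pb = 58.5 + 7.5Pb, so Pb = 111.
Sellers receive Ps = 111 + 33 = 144; Q' = 1890 − 9·111 = 891.
ΔCS = ½(756 + 891)(126 − 111) = 12352.5; ΔPS = ½(756 + 891)(144 − 126) = 14823.
Government spending = 33 × 891 = 29403.
Net change = 12352.5 + 14823 − 29403 = -2227.5. The loss equals the DWL triangle ½·33·135.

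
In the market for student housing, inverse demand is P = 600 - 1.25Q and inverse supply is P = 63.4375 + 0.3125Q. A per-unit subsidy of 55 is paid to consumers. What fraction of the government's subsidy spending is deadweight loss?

Pre-subsidy: 600 - 1.25Q = 63.4375 + 0.3125Q gives Q* = 343.4 and P* = 170.75.
With the rebate, buyers effectively pay Pb = Ps − 55, where Ps is the price sellers receive.
On the curves, Pb = 600 - 1.25Q and Ps = 63.4375 + 0.3125Q; the wedge Ps − Pb = 55 gives 63.4375 + 0.3125Q − (600 - 1.25Q) = 55, so Q' = 378.6.
Then Pb = 600 − 1.25·378.6 = 126.75 and Ps = 63.4375 + 0.3125·378.6 = 181.75.
ΔCS = ½(343.4 + 378.6)(170.75 − 126.75) = 15884; ΔPS = ½(343.4 + 378.6)(181.75 − 170.75) = 3971.
Government spending = 55 × 378.6 = 20823.
DWL = ½ × 55 × (378.6 − 343.4) = 968; fraction = 968 / 20823 = 88/1893.

DWL / government spending = 88/1893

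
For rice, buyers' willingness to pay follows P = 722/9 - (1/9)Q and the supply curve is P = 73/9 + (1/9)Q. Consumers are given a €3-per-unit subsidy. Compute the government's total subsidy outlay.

Government cost = €1014

Pre-subsidy: 722/9 - (1/9)Q = 73/9 + (1/9)Q gives Q* = 324.5 and P* = 265/6.
With the rebate, buyers effectively pay Pb = Ps − 3, where Ps is the price sellers receive.
On the curves, Pb = 722/9 - (1/9)Q and Ps = 73/9 + (1/9)Q; the wedge Ps − Pb = 3 gives 73/9 + (1/9)Q − (722/9 - (1/9)Q) = 3, so Q' = 338.
Then Pb = 722/9 − (1/9)·338 = 128/3 and Ps = 73/9 + (1/9)·338 = 137/3.
Government outlay = subsidy × quantity = 3 × 338 = 1014.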